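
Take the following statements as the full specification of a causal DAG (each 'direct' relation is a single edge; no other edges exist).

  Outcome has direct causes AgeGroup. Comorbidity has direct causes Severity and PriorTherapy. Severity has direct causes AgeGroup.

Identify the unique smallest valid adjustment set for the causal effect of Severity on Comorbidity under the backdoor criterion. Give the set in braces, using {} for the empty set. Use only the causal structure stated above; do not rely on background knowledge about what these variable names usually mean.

{}

Variables eligible for adjustment (non-descendants of Severity, excluding Severity and Comorbidity): {AgeGroup, Outcome, PriorTherapy}.
Backdoor paths from Severity to Comorbidity:
  (none)
With no backdoor paths the empty set already satisfies the criterion, and it is trivially minimal.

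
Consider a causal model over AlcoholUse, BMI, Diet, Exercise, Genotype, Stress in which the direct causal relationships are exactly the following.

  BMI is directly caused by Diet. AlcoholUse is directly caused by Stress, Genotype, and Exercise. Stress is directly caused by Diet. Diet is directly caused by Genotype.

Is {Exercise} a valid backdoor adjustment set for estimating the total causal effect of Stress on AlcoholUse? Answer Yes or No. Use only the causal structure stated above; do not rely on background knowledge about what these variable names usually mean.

Backdoor paths from Stress to AlcoholUse (paths whose first edge points into Stress):
  P1: Stress <- Diet <- Genotype -> AlcoholUse
Condition 1 (no descendant of Stress in the set): holds — descendants of Stress are {AlcoholUse}; none are in {Exercise}.
Condition 2 (every backdoor path blocked by {Exercise}):
  P1: open — no interior node is in the conditioning set.
{Exercise} does not satisfy the backdoor criterion.

No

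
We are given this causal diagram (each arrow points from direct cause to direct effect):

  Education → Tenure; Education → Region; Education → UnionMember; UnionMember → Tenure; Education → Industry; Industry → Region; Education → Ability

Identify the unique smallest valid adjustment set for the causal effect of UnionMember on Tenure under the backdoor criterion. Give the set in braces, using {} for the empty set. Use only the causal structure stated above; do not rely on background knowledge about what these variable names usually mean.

{Education}

Variables eligible for adjustment (non-descendants of UnionMember, excluding UnionMember and Tenure): {Ability, Education, Industry, Region}.
Backdoor paths from UnionMember to Tenure:
  P1: UnionMember <- Education -> Tenure
The empty set is not sufficient: P1 (UnionMember <- Education -> Tenure) has no collider blocking it and no conditioned non-collider, so it is open.
Try {Education}:
  P1: blocked at fork node Education ∈ conditioning set.
{Education} contains no descendant of UnionMember and blocks every backdoor path.
No other singleton works — e.g. {Ability} leaves P1 open — so {Education} is the unique smallest valid adjustment set.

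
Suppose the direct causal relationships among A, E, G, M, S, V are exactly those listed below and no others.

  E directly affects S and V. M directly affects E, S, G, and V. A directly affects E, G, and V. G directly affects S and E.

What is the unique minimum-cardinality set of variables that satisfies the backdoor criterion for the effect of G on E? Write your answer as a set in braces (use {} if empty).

Variables eligible for adjustment (non-descendants of G, excluding G and E): {A, M}.
Backdoor paths from G to E:
  P1: G <- A -> E
  P2: G <- A -> V <- M -> E
  P3: G <- A -> V <- M -> S <- E
  P4: G <- A -> V <- E
  P5: G <- M -> E
  P6: G <- M -> V <- A -> E
  P7: G <- M -> V <- E
  P8: G <- M -> S <- E
The empty set is not sufficient: P1 (G <- A -> E) has no collider blocking it and no conditioned non-collider, so it is open.
Try {A, M}:
  P1: blocked at fork node A ∈ conditioning set.
  P2: blocked at fork node A ∈ conditioning set.
  P3: blocked at fork node A ∈ conditioning set.
  P4: blocked at fork node A ∈ conditioning set.
  P5: blocked at fork node M ∈ conditioning set.
  P6: blocked at fork node M ∈ conditioning set.
  P7: blocked at fork node M ∈ conditioning set.
  P8: blocked at fork node M ∈ conditioning set.
{A, M} contains no descendant of G and blocks every backdoor path.
Every element of {A, M} is needed (dropping A leaves P1 open; dropping M leaves P5 open), so no proper subset is valid.
Among all size-2 subsets of the eligible variables, only {A, M} blocks every backdoor path, so it is the unique smallest valid adjustment set.

{A, M}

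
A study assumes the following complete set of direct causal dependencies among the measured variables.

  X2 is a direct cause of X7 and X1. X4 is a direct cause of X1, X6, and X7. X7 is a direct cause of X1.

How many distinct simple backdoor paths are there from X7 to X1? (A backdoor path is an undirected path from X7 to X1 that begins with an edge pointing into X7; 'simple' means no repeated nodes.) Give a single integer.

2

A backdoor path from X7 to X1 is any simple undirected path whose first edge points into X7 (i.e. leaves X7 via a parent).
Parents of X7: {X2, X4}.
Enumerating:
  P1: X7 <- X2 -> X1
  P2: X7 <- X4 -> X1
That exhausts the simple backdoor paths. Count: 2.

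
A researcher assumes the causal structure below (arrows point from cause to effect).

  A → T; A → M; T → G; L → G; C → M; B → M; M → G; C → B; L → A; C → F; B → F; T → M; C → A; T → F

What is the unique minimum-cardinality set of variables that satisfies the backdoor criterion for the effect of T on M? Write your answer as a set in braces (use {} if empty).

Variables eligible for adjustment (non-descendants of T, excluding T and M): {A, B, C, L}.
Backdoor paths from T to M:
  P1: T <- A <- L -> G <- M
  P2: T <- A <- C -> B -> M
  P3: T <- A <- C -> M
  P4: T <- A <- C -> F <- B -> M
  P5: T <- A -> M
The empty set is not sufficient: P2 (T <- A <- C -> B -> M) has no collider blocking it and no conditioned non-collider, so it is open.
Try {A}:
  P1: blocked at chain node A ∈ conditioning set.
  P2: blocked at chain node A ∈ conditioning set.
  P3: blocked at chain node A ∈ conditioning set.
  P4: blocked at chain node A ∈ conditioning set.
  P5: blocked at fork node A ∈ conditioning set.
{A} contains no descendant of T and blocks every backdoor path.
No other singleton works — e.g. {L} leaves P2 open — so {A} is the unique smallest valid adjustment set.

{A}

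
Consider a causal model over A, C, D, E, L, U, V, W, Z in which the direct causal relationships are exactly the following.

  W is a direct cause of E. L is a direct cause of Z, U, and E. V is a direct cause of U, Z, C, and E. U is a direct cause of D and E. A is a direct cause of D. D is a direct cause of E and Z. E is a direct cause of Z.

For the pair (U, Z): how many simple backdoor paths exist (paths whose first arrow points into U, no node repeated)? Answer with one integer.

8

A backdoor path from U to Z is any simple undirected path whose first edge points into U (i.e. leaves U via a parent).
Parents of U: {L, V}.
Enumerating:
  P1: U <- V -> E <- L -> Z
  P2: U <- V -> E <- D -> Z
  P3: U <- V -> E -> Z
  P4: U <- V -> Z
  P5: U <- L -> E <- V -> Z
  P6: U <- L -> E <- D -> Z
  P7: U <- L -> E -> Z
  P8: U <- L -> Z
That exhausts the simple backdoor paths. Count: 8.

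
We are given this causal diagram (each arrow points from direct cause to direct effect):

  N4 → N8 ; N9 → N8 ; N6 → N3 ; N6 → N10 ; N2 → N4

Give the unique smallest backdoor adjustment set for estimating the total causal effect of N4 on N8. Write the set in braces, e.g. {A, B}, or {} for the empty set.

Variables eligible for adjustment (non-descendants of N4, excluding N4 and N8): {N10, N2, N3, N6, N9}.
Backdoor paths from N4 to N8:
  (none)
With no backdoor paths the empty set already satisfies the criterion, and it is trivially minimal.

{}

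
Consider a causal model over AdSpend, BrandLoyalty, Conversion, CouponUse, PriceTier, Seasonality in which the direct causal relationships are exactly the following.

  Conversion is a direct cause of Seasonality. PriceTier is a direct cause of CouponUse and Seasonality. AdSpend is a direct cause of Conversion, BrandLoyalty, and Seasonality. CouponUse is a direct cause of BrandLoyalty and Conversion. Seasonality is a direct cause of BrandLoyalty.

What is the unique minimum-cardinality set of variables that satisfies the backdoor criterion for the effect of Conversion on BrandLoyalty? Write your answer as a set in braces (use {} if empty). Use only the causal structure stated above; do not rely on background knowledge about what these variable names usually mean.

{AdSpend, CouponUse}

Variables eligible for adjustment (non-descendants of Conversion, excluding Conversion and BrandLoyalty): {AdSpend, CouponUse, PriceTier}.
Backdoor paths from Conversion to BrandLoyalty:
  P1: Conversion <- AdSpend -> Seasonality <- PriceTier -> CouponUse -> BrandLoyalty
  P2: Conversion <- AdSpend -> Seasonality -> BrandLoyalty
  P3: Conversion <- AdSpend -> BrandLoyalty
  P4: Conversion <- CouponUse <- PriceTier -> Seasonality <- AdSpend -> BrandLoyalty
  P5: Conversion <- CouponUse <- PriceTier -> Seasonality -> BrandLoyalty
  P6: Conversion <- CouponUse -> BrandLoyalty
The empty set is not sufficient: P2 (Conversion <- AdSpend -> Seasonality -> BrandLoyalty) has no collider blocking it and no conditioned non-collider, so it is open.
Try {AdSpend, CouponUse}:
  P1: blocked at fork node AdSpend ∈ conditioning set.
  P2: blocked at fork node AdSpend ∈ conditioning set.
  P3: blocked at fork node AdSpend ∈ conditioning set.
  P4: blocked at chain node CouponUse ∈ conditioning set.
  P5: blocked at chain node CouponUse ∈ conditioning set.
  P6: blocked at fork node CouponUse ∈ conditioning set.
{AdSpend, CouponUse} contains no descendant of Conversion and blocks every backdoor path.
Every element of {AdSpend, CouponUse} is needed (dropping AdSpend leaves P2 open; dropping CouponUse leaves P5 open), so no proper subset is valid.
Among all size-2 subsets of the eligible variables, only {AdSpend, CouponUse} blocks every backdoor path, so it is the unique smallest valid adjustment set.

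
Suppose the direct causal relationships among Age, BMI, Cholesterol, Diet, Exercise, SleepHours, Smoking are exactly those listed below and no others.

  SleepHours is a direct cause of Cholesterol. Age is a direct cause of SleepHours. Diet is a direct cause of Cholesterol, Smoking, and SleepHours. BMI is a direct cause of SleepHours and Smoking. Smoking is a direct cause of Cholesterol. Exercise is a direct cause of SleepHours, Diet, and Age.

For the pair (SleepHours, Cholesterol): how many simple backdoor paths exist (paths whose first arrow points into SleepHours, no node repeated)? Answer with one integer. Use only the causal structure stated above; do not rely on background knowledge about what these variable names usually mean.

8

A backdoor path from SleepHours to Cholesterol is any simple undirected path whose first edge points into SleepHours (i.e. leaves SleepHours via a parent).
Parents of SleepHours: {Age, BMI, Diet, Exercise}.
Enumerating:
  P1: SleepHours <- BMI -> Smoking <- Diet -> Cholesterol
  P2: SleepHours <- BMI -> Smoking -> Cholesterol
  P3: SleepHours <- Exercise -> Diet -> Smoking -> Cholesterol
  P4: SleepHours <- Exercise -> Diet -> Cholesterol
  P5: SleepHours <- Diet -> Smoking -> Cholesterol
  P6: SleepHours <- Diet -> Cholesterol
  P7: SleepHours <- Age <- Exercise -> Diet -> Smoking -> Cholesterol
  P8: SleepHours <- Age <- Exercise -> Diet -> Cholesterol
That exhausts the simple backdoor paths. Count: 8.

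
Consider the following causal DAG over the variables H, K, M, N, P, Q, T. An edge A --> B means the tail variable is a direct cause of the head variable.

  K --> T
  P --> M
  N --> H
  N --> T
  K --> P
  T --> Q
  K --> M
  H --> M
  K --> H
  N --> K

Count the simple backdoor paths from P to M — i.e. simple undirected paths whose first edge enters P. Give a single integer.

A backdoor path from P to M is any simple undirected path whose first edge points into P (i.e. leaves P via a parent).
Parents of P: {K}.
Enumerating:
  P1: P <- K <- N -> H -> M
  P2: P <- K -> H -> M
  P3: P <- K -> M
  P4: P <- K -> T <- N -> H -> M
That exhausts the simple backdoor paths. Count: 4.

4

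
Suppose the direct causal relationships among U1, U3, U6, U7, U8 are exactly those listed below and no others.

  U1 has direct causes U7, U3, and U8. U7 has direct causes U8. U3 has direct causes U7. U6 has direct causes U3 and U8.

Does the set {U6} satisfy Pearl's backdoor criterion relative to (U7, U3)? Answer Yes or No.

No

Backdoor paths from U7 to U3 (paths whose first edge points into U7):
  P1: U7 <- U8 -> U6 <- U3
  P2: U7 <- U8 -> U1 <- U3
Condition 1 (no descendant of U7 in the set): FAILS — U6 is a descendant of U7.
Condition 2 (every backdoor path blocked by {U6}):
  P1: open — collider(s) U6 are conditioned on (or have a conditioned descendant) and no non-collider on the path is in the set.
  P2: blocked at collider U1 (neither it nor any descendant is in the conditioning set).
{U6} does not satisfy the backdoor criterion.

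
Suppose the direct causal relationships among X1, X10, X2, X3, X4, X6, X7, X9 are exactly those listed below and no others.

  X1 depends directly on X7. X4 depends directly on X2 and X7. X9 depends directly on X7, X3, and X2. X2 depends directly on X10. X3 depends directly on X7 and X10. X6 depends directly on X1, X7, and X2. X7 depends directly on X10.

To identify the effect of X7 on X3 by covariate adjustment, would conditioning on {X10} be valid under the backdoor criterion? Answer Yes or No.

Backdoor paths from X7 to X3 (paths whose first edge points into X7):
  P1: X7 <- X10 -> X2 -> X9 <- X3
  P2: X7 <- X10 -> X3
Condition 1 (no descendant of X7 in the set): holds — descendants of X7 are {X1, X3, X4, X6, X9}; none are in {X10}.
Condition 2 (every backdoor path blocked by {X10}):
  P1: blocked at fork node X10 ∈ conditioning set.
  P2: blocked at fork node X10 ∈ conditioning set.
{X10} satisfies the backdoor criterion.

Yes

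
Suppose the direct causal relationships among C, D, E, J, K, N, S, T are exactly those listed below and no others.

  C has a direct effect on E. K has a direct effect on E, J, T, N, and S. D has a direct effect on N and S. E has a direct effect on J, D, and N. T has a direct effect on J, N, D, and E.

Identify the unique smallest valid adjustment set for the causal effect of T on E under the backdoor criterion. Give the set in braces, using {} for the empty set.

Variables eligible for adjustment (non-descendants of T, excluding T and E): {C, K}.
Backdoor paths from T to E:
  P1: T <- K -> E
  P2: T <- K -> J <- E
  P3: T <- K -> S <- D <- E
  P4: T <- K -> S <- D -> N <- E
  P5: T <- K -> N <- E
  P6: T <- K -> N <- D <- E
The empty set is not sufficient: P1 (T <- K -> E) has no collider blocking it and no conditioned non-collider, so it is open.
Try {K}:
  P1: blocked at fork node K ∈ conditioning set.
  P2: blocked at fork node K ∈ conditioning set.
  P3: blocked at fork node K ∈ conditioning set.
  P4: blocked at fork node K ∈ conditioning set.
  P5: blocked at fork node K ∈ conditioning set.
  P6: blocked at fork node K ∈ conditioning set.
{K} contains no descendant of T and blocks every backdoor path.
No other singleton works — e.g. {C} leaves P1 open — so {K} is the unique smallest valid adjustment set.

{K}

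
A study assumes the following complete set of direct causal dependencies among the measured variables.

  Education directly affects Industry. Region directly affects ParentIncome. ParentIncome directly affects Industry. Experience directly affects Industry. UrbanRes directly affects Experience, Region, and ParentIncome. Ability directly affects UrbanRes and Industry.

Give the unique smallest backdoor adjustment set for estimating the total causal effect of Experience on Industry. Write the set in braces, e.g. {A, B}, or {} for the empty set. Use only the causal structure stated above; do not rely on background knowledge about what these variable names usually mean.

{UrbanRes}

Variables eligible for adjustment (non-descendants of Experience, excluding Experience and Industry): {Ability, Education, ParentIncome, Region, UrbanRes}.
Backdoor paths from Experience to Industry:
  P1: Experience <- UrbanRes <- Ability -> Industry
  P2: Experience <- UrbanRes -> Region -> ParentIncome -> Industry
  P3: Experience <- UrbanRes -> ParentIncome -> Industry
The empty set is not sufficient: P1 (Experience <- UrbanRes <- Ability -> Industry) has no collider blocking it and no conditioned non-collider, so it is open.
Try {UrbanRes}:
  P1: blocked at chain node UrbanRes ∈ conditioning set.
  P2: blocked at fork node UrbanRes ∈ conditioning set.
  P3: blocked at fork node UrbanRes ∈ conditioning set.
{UrbanRes} contains no descendant of Experience and blocks every backdoor path.
No other singleton works — e.g. {Ability} leaves P2 open — so {UrbanRes} is the unique smallest valid adjustment set.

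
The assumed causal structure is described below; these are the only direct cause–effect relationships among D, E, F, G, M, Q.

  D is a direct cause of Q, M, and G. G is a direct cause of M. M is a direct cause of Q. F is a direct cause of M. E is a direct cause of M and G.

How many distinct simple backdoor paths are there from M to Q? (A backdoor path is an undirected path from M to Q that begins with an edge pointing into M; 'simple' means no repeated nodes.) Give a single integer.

A backdoor path from M to Q is any simple undirected path whose first edge points into M (i.e. leaves M via a parent).
Parents of M: {D, E, F, G}.
Enumerating:
  P1: M <- E -> G <- D -> Q
  P2: M <- D -> Q
  P3: M <- G <- D -> Q
That exhausts the simple backdoor paths. Count: 3.

3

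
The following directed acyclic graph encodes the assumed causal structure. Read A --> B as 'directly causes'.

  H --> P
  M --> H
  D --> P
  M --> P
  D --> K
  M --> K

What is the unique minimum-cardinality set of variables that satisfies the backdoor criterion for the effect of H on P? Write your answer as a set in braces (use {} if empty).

Variables eligible for adjustment (non-descendants of H, excluding H and P): {D, K, M}.
Backdoor paths from H to P:
  P1: H <- M -> K <- D -> P
  P2: H <- M -> P
The empty set is not sufficient: P2 (H <- M -> P) has no collider blocking it and no conditioned non-collider, so it is open.
Try {M}:
  P1: blocked at fork node M ∈ conditioning set.
  P2: blocked at fork node M ∈ conditioning set.
{M} contains no descendant of H and blocks every backdoor path.
No other singleton works — e.g. {D} leaves P2 open — so {M} is the unique smallest valid adjustment set.

{M}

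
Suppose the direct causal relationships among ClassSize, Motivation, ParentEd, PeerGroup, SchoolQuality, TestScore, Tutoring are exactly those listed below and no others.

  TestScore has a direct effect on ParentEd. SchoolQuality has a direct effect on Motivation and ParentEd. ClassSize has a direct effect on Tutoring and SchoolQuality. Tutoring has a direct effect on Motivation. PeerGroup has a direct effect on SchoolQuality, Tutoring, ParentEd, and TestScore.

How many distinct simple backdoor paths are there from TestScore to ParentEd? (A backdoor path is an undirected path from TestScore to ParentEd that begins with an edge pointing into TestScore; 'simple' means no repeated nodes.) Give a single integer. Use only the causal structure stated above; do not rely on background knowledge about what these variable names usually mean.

4

A backdoor path from TestScore to ParentEd is any simple undirected path whose first edge points into TestScore (i.e. leaves TestScore via a parent).
Parents of TestScore: {PeerGroup}.
Enumerating:
  P1: TestScore <- PeerGroup -> Tutoring <- ClassSize -> SchoolQuality -> ParentEd
  P2: TestScore <- PeerGroup -> Tutoring -> Motivation <- SchoolQuality -> ParentEd
  P3: TestScore <- PeerGroup -> SchoolQuality -> ParentEd
  P4: TestScore <- PeerGroup -> ParentEd
That exhausts the simple backdoor paths. Count: 4.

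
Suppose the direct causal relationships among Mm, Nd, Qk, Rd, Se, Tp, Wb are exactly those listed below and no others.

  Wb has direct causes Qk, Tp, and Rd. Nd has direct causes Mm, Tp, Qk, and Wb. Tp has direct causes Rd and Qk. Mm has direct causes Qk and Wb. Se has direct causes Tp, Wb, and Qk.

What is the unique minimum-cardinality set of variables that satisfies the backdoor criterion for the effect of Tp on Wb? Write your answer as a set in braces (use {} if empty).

{Qk, Rd}

Variables eligible for adjustment (non-descendants of Tp, excluding Tp and Wb): {Qk, Rd}.
Backdoor paths from Tp to Wb:
  P1: Tp <- Qk -> Wb
  P2: Tp <- Qk -> Mm <- Wb
  P3: Tp <- Qk -> Mm -> Nd <- Wb
  P4: Tp <- Qk -> Nd <- Wb
  P5: Tp <- Qk -> Nd <- Mm <- Wb
  P6: Tp <- Qk -> Se <- Wb
  P7: Tp <- Rd -> Wb
The empty set is not sufficient: P1 (Tp <- Qk -> Wb) has no collider blocking it and no conditioned non-collider, so it is open.
Try {Qk, Rd}:
  P1: blocked at fork node Qk ∈ conditioning set.
  P2: blocked at fork node Qk ∈ conditioning set.
  P3: blocked at fork node Qk ∈ conditioning set.
  P4: blocked at fork node Qk ∈ conditioning set.
  P5: blocked at fork node Qk ∈ conditioning set.
  P6: blocked at fork node Qk ∈ conditioning set.
  P7: blocked at fork node Rd ∈ conditioning set.
{Qk, Rd} contains no descendant of Tp and blocks every backdoor path.
Every element of {Qk, Rd} is needed (dropping Qk leaves P1 open; dropping Rd leaves P7 open), so no proper subset is valid.
Among all size-2 subsets of the eligible variables, only {Qk, Rd} blocks every backdoor path, so it is the unique smallest valid adjustment set.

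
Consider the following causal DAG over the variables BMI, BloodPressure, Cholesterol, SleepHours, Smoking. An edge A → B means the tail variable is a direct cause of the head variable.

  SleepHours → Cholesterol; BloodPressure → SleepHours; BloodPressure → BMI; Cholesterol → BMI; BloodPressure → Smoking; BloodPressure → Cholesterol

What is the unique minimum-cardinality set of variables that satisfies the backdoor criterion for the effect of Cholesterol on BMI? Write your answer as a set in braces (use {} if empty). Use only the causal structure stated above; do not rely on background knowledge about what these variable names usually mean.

Variables eligible for adjustment (non-descendants of Cholesterol, excluding Cholesterol and BMI): {BloodPressure, SleepHours, Smoking}.
Backdoor paths from Cholesterol to BMI:
  P1: Cholesterol <- BloodPressure -> BMI
  P2: Cholesterol <- SleepHours <- BloodPressure -> BMI
The empty set is not sufficient: P1 (Cholesterol <- BloodPressure -> BMI) has no collider blocking it and no conditioned non-collider, so it is open.
Try {BloodPressure}:
  P1: blocked at fork node BloodPressure ∈ conditioning set.
  P2: blocked at fork node BloodPressure ∈ conditioning set.
{BloodPressure} contains no descendant of Cholesterol and blocks every backdoor path.
No other singleton works — e.g. {SleepHours} leaves P1 open — so {BloodPressure} is the unique smallest valid adjustment set.

{BloodPressure}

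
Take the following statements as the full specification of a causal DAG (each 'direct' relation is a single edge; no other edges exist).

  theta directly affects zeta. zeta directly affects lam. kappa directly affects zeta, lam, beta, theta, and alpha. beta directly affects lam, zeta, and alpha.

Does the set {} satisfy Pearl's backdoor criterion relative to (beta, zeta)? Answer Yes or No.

Backdoor paths from beta to zeta (paths whose first edge points into beta):
  P1: beta <- kappa -> theta -> zeta
  P2: beta <- kappa -> zeta
  P3: beta <- kappa -> lam <- zeta
Condition 1 (no descendant of beta in the set): holds — descendants of beta are {alpha, lam, zeta}; none are in {}.
Condition 2 (every backdoor path blocked by {}):
  P1: open — no interior node is in the conditioning set.
  P2: open — no interior node is in the conditioning set.
  P3: blocked at collider lam (neither it nor any descendant is in the conditioning set).
{} does not satisfy the backdoor criterion.

No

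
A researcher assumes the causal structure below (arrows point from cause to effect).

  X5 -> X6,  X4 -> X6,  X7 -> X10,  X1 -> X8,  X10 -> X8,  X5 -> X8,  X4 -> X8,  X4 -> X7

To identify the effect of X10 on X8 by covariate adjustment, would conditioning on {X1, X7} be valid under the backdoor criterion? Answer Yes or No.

Backdoor paths from X10 to X8 (paths whose first edge points into X10):
  P1: X10 <- X7 <- X4 -> X6 <- X5 -> X8
  P2: X10 <- X7 <- X4 -> X8
Condition 1 (no descendant of X10 in the set): holds — descendants of X10 are {X8}; none are in {X1, X7}.
Condition 2 (every backdoor path blocked by {X1, X7}):
  P1: blocked at chain node X7 ∈ conditioning set.
  P2: blocked at chain node X7 ∈ conditioning set.
{X1, X7} satisfies the backdoor criterion.

Yes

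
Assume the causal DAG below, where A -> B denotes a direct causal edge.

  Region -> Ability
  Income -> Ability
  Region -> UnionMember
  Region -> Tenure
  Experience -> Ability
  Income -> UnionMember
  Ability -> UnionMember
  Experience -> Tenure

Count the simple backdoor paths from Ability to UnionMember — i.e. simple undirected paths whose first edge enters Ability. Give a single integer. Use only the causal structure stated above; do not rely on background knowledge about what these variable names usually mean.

3

A backdoor path from Ability to UnionMember is any simple undirected path whose first edge points into Ability (i.e. leaves Ability via a parent).
Parents of Ability: {Experience, Income, Region}.
Enumerating:
  P1: Ability <- Income -> UnionMember
  P2: Ability <- Region -> UnionMember
  P3: Ability <- Experience -> Tenure <- Region -> UnionMember
That exhausts the simple backdoor paths. Count: 3.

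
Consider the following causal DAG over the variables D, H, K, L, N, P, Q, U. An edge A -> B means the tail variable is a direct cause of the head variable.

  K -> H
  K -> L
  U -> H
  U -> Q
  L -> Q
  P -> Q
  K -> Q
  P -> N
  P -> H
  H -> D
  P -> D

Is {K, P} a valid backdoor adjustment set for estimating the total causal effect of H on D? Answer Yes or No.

Yes

Backdoor paths from H to D (paths whose first edge points into H):
  P1: H <- K -> L -> Q <- P -> D
  P2: H <- K -> Q <- P -> D
  P3: H <- U -> Q <- P -> D
  P4: H <- P -> D
Condition 1 (no descendant of H in the set): holds — descendants of H are {D}; none are in {K, P}.
Condition 2 (every backdoor path blocked by {K, P}):
  P1: blocked at fork node K ∈ conditioning set.
  P2: blocked at fork node K ∈ conditioning set.
  P3: blocked at collider Q (neither it nor any descendant is in the conditioning set).
  P4: blocked at fork node P ∈ conditioning set.
{K, P} satisfies the backdoor criterion.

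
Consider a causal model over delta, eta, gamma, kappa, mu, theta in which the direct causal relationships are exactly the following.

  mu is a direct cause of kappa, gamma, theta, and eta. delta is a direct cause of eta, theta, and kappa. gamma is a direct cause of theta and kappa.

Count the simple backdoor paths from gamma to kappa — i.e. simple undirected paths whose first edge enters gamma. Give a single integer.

A backdoor path from gamma to kappa is any simple undirected path whose first edge points into gamma (i.e. leaves gamma via a parent).
Parents of gamma: {mu}.
Enumerating:
  P1: gamma <- mu -> theta <- delta -> kappa
  P2: gamma <- mu -> kappa
  P3: gamma <- mu -> eta <- delta -> kappa
That exhausts the simple backdoor paths. Count: 3.

3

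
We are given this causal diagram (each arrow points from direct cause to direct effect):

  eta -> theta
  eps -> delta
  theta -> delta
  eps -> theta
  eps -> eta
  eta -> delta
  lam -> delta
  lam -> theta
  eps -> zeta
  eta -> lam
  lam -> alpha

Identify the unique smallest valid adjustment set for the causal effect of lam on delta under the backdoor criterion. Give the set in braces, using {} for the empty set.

Variables eligible for adjustment (non-descendants of lam, excluding lam and delta): {eps, eta, zeta}.
Backdoor paths from lam to delta:
  P1: lam <- eta <- eps -> theta -> delta
  P2: lam <- eta <- eps -> delta
  P3: lam <- eta -> theta <- eps -> delta
  P4: lam <- eta -> theta -> delta
  P5: lam <- eta -> delta
The empty set is not sufficient: P1 (lam <- eta <- eps -> theta -> delta) has no collider blocking it and no conditioned non-collider, so it is open.
Try {eta}:
  P1: blocked at chain node eta ∈ conditioning set.
  P2: blocked at chain node eta ∈ conditioning set.
  P3: blocked at fork node eta ∈ conditioning set.
  P4: blocked at fork node eta ∈ conditioning set.
  P5: blocked at fork node eta ∈ conditioning set.
{eta} contains no descendant of lam and blocks every backdoor path.
No other singleton works — e.g. {eps} leaves P4 open — so {eta} is the unique smallest valid adjustment set.

{eta}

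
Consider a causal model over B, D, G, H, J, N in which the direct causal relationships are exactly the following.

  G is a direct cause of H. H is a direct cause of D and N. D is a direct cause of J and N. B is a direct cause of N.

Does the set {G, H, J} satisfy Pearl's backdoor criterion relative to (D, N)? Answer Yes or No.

Backdoor paths from D to N (paths whose first edge points into D):
  P1: D <- H -> N
Condition 1 (no descendant of D in the set): FAILS — J is a descendant of D.
Condition 2 (every backdoor path blocked by {G, H, J}):
  P1: blocked at fork node H ∈ conditioning set.
{G, H, J} does not satisfy the backdoor criterion.

No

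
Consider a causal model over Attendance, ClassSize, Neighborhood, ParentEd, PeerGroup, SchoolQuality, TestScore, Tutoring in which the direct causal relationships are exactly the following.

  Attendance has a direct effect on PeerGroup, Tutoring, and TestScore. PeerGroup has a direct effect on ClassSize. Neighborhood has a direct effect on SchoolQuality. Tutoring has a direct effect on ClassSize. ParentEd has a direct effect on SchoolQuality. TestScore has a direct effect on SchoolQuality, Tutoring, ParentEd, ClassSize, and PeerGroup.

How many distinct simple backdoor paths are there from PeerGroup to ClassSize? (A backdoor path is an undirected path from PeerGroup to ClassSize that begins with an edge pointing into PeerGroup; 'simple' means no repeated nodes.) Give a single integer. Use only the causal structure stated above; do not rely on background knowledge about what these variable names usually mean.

A backdoor path from PeerGroup to ClassSize is any simple undirected path whose first edge points into PeerGroup (i.e. leaves PeerGroup via a parent).
Parents of PeerGroup: {Attendance, TestScore}.
Enumerating:
  P1: PeerGroup <- Attendance -> TestScore -> Tutoring -> ClassSize
  P2: PeerGroup <- Attendance -> TestScore -> ClassSize
  P3: PeerGroup <- Attendance -> Tutoring <- TestScore -> ClassSize
  P4: PeerGroup <- Attendance -> Tutoring -> ClassSize
  P5: PeerGroup <- TestScore <- Attendance -> Tutoring -> ClassSize
  P6: PeerGroup <- TestScore -> Tutoring -> ClassSize
  P7: PeerGroup <- TestScore -> ClassSize
That exhausts the simple backdoor paths. Count: 7.

7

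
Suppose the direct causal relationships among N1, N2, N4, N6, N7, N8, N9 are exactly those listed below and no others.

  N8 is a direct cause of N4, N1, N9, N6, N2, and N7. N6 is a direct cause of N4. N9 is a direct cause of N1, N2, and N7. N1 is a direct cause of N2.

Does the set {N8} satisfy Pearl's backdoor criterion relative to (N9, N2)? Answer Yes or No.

Backdoor paths from N9 to N2 (paths whose first edge points into N9):
  P1: N9 <- N8 -> N1 -> N2
  P2: N9 <- N8 -> N2
Condition 1 (no descendant of N9 in the set): holds — descendants of N9 are {N1, N2, N7}; none are in {N8}.
Condition 2 (every backdoor path blocked by {N8}):
  P1: blocked at fork node N8 ∈ conditioning set.
  P2: blocked at fork node N8 ∈ conditioning set.
{N8} satisfies the backdoor criterion.

Yes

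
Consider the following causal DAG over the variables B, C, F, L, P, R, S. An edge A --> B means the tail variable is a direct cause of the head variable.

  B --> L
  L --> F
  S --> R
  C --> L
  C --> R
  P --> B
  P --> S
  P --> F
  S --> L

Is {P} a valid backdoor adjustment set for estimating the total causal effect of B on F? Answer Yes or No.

Yes

Backdoor paths from B to F (paths whose first edge points into B):
  P1: B <- P -> S -> L -> F
  P2: B <- P -> S -> R <- C -> L -> F
  P3: B <- P -> F
Condition 1 (no descendant of B in the set): holds — descendants of B are {F, L}; none are in {P}.
Condition 2 (every backdoor path blocked by {P}):
  P1: blocked at fork node P ∈ conditioning set.
  P2: blocked at fork node P ∈ conditioning set.
  P3: blocked at fork node P ∈ conditioning set.
{P} satisfies the backdoor criterion.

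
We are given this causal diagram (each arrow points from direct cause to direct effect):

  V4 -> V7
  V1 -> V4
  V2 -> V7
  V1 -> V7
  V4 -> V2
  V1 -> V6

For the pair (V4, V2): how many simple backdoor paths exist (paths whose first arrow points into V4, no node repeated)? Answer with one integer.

A backdoor path from V4 to V2 is any simple undirected path whose first edge points into V4 (i.e. leaves V4 via a parent).
Parents of V4: {V1}.
Enumerating:
  P1: V4 <- V1 -> V7 <- V2
That exhausts the simple backdoor paths. Count: 1.

1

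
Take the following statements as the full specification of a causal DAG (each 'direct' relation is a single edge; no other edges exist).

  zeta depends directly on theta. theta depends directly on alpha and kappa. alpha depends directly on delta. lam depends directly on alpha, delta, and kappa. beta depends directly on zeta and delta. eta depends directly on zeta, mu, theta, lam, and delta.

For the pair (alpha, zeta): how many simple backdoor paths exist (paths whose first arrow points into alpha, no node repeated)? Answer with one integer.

8

A backdoor path from alpha to zeta is any simple undirected path whose first edge points into alpha (i.e. leaves alpha via a parent).
Parents of alpha: {delta}.
Enumerating:
  P1: alpha <- delta -> beta <- zeta
  P2: alpha <- delta -> lam <- kappa -> theta -> zeta
  P3: alpha <- delta -> lam <- kappa -> theta -> eta <- zeta
  P4: alpha <- delta -> lam -> eta <- theta -> zeta
  P5: alpha <- delta -> lam -> eta <- zeta
  P6: alpha <- delta -> eta <- theta -> zeta
  P7: alpha <- delta -> eta <- zeta
  P8: alpha <- delta -> eta <- lam <- kappa -> theta -> zeta
That exhausts the simple backdoor paths. Count: 8.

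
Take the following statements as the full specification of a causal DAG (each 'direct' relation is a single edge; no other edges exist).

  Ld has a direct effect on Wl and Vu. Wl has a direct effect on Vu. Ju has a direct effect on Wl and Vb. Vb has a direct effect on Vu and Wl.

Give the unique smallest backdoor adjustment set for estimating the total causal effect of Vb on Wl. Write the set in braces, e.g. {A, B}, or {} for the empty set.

{Ju}

Variables eligible for adjustment (non-descendants of Vb, excluding Vb and Wl): {Ju, Ld}.
Backdoor paths from Vb to Wl:
  P1: Vb <- Ju -> Wl
The empty set is not sufficient: P1 (Vb <- Ju -> Wl) has no collider blocking it and no conditioned non-collider, so it is open.
Try {Ju}:
  P1: blocked at fork node Ju ∈ conditioning set.
{Ju} contains no descendant of Vb and blocks every backdoor path.
No other singleton works — e.g. {Ld} leaves P1 open — so {Ju} is the unique smallest valid adjustment set.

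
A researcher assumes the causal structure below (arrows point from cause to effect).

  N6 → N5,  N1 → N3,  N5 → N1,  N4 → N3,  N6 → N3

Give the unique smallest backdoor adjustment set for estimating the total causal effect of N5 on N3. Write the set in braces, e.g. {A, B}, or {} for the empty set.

Variables eligible for adjustment (non-descendants of N5, excluding N5 and N3): {N4, N6}.
Backdoor paths from N5 to N3:
  P1: N5 <- N6 -> N3
The empty set is not sufficient: P1 (N5 <- N6 -> N3) has no collider blocking it and no conditioned non-collider, so it is open.
Try {N6}:
  P1: blocked at fork node N6 ∈ conditioning set.
{N6} contains no descendant of N5 and blocks every backdoor path.
No other singleton works — e.g. {N4} leaves P1 open — so {N6} is the unique smallest valid adjustment set.

{N6}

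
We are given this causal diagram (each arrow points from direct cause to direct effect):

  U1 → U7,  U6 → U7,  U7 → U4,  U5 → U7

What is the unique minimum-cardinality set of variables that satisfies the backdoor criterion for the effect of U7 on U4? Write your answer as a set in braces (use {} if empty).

{}

Variables eligible for adjustment (non-descendants of U7, excluding U7 and U4): {U1, U5, U6}.
Backdoor paths from U7 to U4:
  (none)
With no backdoor paths the empty set already satisfies the criterion, and it is trivially minimal.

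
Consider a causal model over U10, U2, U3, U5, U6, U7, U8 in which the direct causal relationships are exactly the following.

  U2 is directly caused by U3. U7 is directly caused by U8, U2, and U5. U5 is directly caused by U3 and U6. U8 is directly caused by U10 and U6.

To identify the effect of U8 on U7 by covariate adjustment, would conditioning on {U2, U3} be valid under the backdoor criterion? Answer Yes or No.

No

Backdoor paths from U8 to U7 (paths whose first edge points into U8):
  P1: U8 <- U6 -> U5 <- U3 -> U2 -> U7
  P2: U8 <- U6 -> U5 -> U7
Condition 1 (no descendant of U8 in the set): holds — descendants of U8 are {U7}; none are in {U2, U3}.
Condition 2 (every backdoor path blocked by {U2, U3}):
  P1: blocked at collider U5 (neither it nor any descendant is in the conditioning set).
  P2: open — no interior node is in the conditioning set.
{U2, U3} does not satisfy the backdoor criterion.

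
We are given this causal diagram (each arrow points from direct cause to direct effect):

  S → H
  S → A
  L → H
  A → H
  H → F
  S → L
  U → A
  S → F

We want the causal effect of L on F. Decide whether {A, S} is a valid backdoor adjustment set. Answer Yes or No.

Yes

Backdoor paths from L to F (paths whose first edge points into L):
  P1: L <- S -> A -> H -> F
  P2: L <- S -> H -> F
  P3: L <- S -> F
Condition 1 (no descendant of L in the set): holds — descendants of L are {F, H}; none are in {A, S}.
Condition 2 (every backdoor path blocked by {A, S}):
  P1: blocked at fork node S ∈ conditioning set.
  P2: blocked at fork node S ∈ conditioning set.
  P3: blocked at fork node S ∈ conditioning set.
{A, S} satisfies the backdoor criterion.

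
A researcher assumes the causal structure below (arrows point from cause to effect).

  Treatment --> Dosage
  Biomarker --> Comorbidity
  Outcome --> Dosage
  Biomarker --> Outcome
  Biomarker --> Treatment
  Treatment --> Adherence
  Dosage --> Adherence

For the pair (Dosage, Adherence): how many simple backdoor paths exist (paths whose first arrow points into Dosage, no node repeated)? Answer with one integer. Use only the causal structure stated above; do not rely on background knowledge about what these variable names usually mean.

2

A backdoor path from Dosage to Adherence is any simple undirected path whose first edge points into Dosage (i.e. leaves Dosage via a parent).
Parents of Dosage: {Outcome, Treatment}.
Enumerating:
  P1: Dosage <- Outcome <- Biomarker -> Treatment -> Adherence
  P2: Dosage <- Treatment -> Adherence
That exhausts the simple backdoor paths. Count: 2.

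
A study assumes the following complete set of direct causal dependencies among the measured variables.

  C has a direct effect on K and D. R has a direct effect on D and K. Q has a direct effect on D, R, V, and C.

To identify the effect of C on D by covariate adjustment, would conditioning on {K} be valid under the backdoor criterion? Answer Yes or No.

No

Backdoor paths from C to D (paths whose first edge points into C):
  P1: C <- Q -> R -> D
  P2: C <- Q -> D
Condition 1 (no descendant of C in the set): FAILS — K is a descendant of C.
Condition 2 (every backdoor path blocked by {K}):
  P1: open — no interior node is in the conditioning set.
  P2: open — no interior node is in the conditioning set.
{K} does not satisfy the backdoor criterion.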